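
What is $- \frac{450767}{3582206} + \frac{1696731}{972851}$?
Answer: $\frac{5639510841869}{3484952689306} \approx 1.6182$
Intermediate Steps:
$- \frac{450767}{3582206} + \frac{1696731}{972851} = \frac{5639510841869}{3484952689306}$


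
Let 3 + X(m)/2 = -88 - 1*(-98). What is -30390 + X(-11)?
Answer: -30376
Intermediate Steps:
X(m) = 14 (X(m) = -6 + 2*(-88 - 1*(-98)) = -6 + 2*(-88 + 98) = -6 + 2*10 = -6 + 20 = 14)
-30390 + X(-11) = -30390 + 14 = -30376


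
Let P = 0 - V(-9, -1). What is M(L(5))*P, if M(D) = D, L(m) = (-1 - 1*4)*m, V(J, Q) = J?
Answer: -225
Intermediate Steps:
L(m) = -5*m (L(m) = (-1 - 4)*m = -5*m)
P = 9 (P = 0 - 1*(-9) = 0 + 9 = 9)
M(L(5))*P = -5*5*9 = -25*9 = -225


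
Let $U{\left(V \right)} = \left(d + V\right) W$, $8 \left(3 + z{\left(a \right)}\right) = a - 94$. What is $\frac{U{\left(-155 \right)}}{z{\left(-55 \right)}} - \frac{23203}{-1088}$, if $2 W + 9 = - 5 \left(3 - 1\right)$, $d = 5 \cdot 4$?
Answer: $- \frac{7148761}{188224} \approx -37.98$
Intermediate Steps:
$z{\left(a \right)} = - \frac{59}{4} + \frac{a}{8}$ ($z{\left(a \right)} = -3 + \frac{a - 94}{8} = -3 + \frac{-94 + a}{8} = -3 + \left(- \frac{47}{4} + \frac{a}{8}\right) = - \frac{59}{4} + \frac{a}{8}$)
$d = 20$
$W = - \frac{19}{2}$ ($W = - \frac{9}{2} + \frac{\left(-5\right) \left(3 - 1\right)}{2} = - \frac{9}{2} + \frac{\left(-5\right) 2}{2} = - \frac{9}{2} + \frac{1}{2} \left(-10\right) = - \frac{9}{2} - 5 = - \frac{19}{2} \approx -9.5$)
$U{\left(V \right)} = -190 - \frac{19 V}{2}$ ($U{\left(V \right)} = \left(20 + V\right) \left(- \frac{19}{2}\right) = -190 - \frac{19 V}{2}$)
$\frac{U{\left(-155 \right)}}{z{\left(-55 \right)}} - \frac{23203}{-1088} = \frac{-190 - - \frac{2945}{2}}{- \frac{59}{4} + \frac{1}{8} \left(-55\right)} - \frac{23203}{-1088} = \frac{-190 + \frac{2945}{2}}{- \frac{59}{4} - \frac{55}{8}} - - \frac{23203}{1088} = \frac{2565}{2 \left(- \frac{173}{8}\right)} + \frac{23203}{1088} = \frac{2565}{2} \left(- \frac{8}{173}\right) + \frac{23203}{1088} = - \frac{10260}{173} + \frac{23203}{1088} = - \frac{7148761}{188224}$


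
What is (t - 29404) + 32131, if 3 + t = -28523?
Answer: -25799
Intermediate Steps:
t = -28526 (t = -3 - 28523 = -28526)
(t - 29404) + 32131 = (-28526 - 29404) + 32131 = -57930 + 32131 = -25799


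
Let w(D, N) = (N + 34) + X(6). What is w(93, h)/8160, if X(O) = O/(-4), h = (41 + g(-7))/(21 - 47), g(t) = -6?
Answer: 27/7072 ≈ 0.0038179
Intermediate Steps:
h = -35/26 (h = (41 - 6)/(21 - 47) = 35/(-26) = 35*(-1/26) = -35/26 ≈ -1.3462)
X(O) = -O/4 (X(O) = O*(-¼) = -O/4)
w(D, N) = 65/2 + N (w(D, N) = (N + 34) - ¼*6 = (34 + N) - 3/2 = 65/2 + N)
w(93, h)/8160 = (65/2 - 35/26)/8160 = (405/13)*(1/8160) = 27/7072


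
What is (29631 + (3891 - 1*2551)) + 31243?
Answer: 62214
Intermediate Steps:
(29631 + (3891 - 1*2551)) + 31243 = (29631 + (3891 - 2551)) + 31243 = (29631 + 1340) + 31243 = 30971 + 31243 = 62214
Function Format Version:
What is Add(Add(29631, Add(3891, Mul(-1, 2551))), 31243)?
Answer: 62214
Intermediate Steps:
Add(Add(29631, Add(3891, Mul(-1, 2551))), 31243) = Add(Add(29631, Add(3891, -2551)), 31243) = Add(Add(29631, 1340), 31243) = Add(30971, 31243) = 62214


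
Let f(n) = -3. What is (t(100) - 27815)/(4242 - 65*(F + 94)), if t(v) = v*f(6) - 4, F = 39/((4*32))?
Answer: 3599232/241639 ≈ 14.895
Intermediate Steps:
F = 39/128 ≈ 0.30469
t(v) = -4 - 3*v (t(v) = v*(-3) - 4 = -3*v - 4 = -4 - 3*v)
(t(100) - 27815)/(4242 - 65*(F + 94)) = ((-4 - 3*100) - 27815)/(4242 - 65*(39/128 + 94)) = ((-4 - 300) - 27815)/(4242 - 65*12071/128) = (-304 - 27815)/(4242 - 784615/128) = -28119/(-241639/128) = -28119*(-128/241639) = 3599232/241639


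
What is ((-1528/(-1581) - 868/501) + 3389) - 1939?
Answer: 127545630/88009 ≈ 1449.2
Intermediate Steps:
((-1528/(-1581) - 868/501) + 3389) - 1939 = ((-1528*(-1/1581) - 868*1/501) + 3389) - 1939 = ((1528/1581 - 868/501) + 3389) - 1939 = (-67420/88009 + 3389) - 1939 = 298195081/88009 - 1939 = 127545630/88009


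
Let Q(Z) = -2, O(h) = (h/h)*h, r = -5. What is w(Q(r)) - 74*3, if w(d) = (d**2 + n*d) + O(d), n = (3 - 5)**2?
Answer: -228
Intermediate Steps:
n = 4 (n = (-2)**2 = 4)
O(h) = h (O(h) = 1*h = h)
w(d) = d**2 + 5*d (w(d) = (d**2 + 4*d) + d = d**2 + 5*d)
w(Q(r)) - 74*3 = -2*(5 - 2) - 74*3 = -2*3 - 222 = -6 - 222 = -228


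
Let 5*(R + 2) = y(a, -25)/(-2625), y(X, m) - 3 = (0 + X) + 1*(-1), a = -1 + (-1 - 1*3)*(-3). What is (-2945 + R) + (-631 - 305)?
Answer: -50964388/13125 ≈ -3883.0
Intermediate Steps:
a = 11 (a = -1 + (-1 - 3)*(-3) = -1 - 4*(-3) = -1 + 12 = 11)
y(X, m) = 2 + X (y(X, m) = 3 + ((0 + X) + 1*(-1)) = 3 + (X - 1) = 3 + (-1 + X) = 2 + X)
R = -26263/13125 (R = -2 + ((2 + 11)/(-2625))/5 = -2 + (13*(-1/2625))/5 = -2 + (1/5)*(-13/2625) = -2 - 13/13125 = -26263/13125 ≈ -2.0010)
(-2945 + R) + (-631 - 305) = (-2945 - 26263/13125) + (-631 - 305) = -38679388/13125 - 936 = -50964388/13125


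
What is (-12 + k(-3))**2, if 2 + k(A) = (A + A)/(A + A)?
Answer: 169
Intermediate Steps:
k(A) = -1 (k(A) = -2 + (A + A)/(A + A) = -2 + (2*A)/((2*A)) = -2 + (2*A)*(1/(2*A)) = -2 + 1 = -1)
(-12 + k(-3))**2 = (-12 - 1)**2 = (-13)**2 = 169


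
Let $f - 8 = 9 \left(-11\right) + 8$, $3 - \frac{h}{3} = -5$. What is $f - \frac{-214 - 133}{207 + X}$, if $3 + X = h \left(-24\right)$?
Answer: $- \frac{31223}{372} \approx -83.933$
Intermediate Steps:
$h = 24$ ($h = 9 - -15 = 9 + 15 = 24$)
$f = -83$ ($f = 8 + \left(9 \left(-11\right) + 8\right) = 8 + \left(-99 + 8\right) = 8 - 91 = -83$)
$X = -579$ ($X = -3 + 24 \left(-24\right) = -3 - 576 = -579$)
$f - \frac{-214 - 133}{207 + X} = -83 - \frac{-214 - 133}{207 - 579} = -83 - - \frac{347}{-372} = -83 - \left(-347\right) \left(- \frac{1}{372}\right) = -83 - \frac{347}{372} = - \frac{31223}{372}$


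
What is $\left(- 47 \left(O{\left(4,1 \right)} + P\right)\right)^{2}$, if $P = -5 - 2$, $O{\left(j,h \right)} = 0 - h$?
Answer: $141376$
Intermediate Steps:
$O{\left(j,h \right)} = - h$
$P = -7$
$\left(- 47 \left(O{\left(4,1 \right)} + P\right)\right)^{2} = \left(- 47 \left(\left(-1\right) 1 - 7\right)\right)^{2} = \left(- 47 \left(-1 - 7\right)\right)^{2} = \left(\left(-47\right) \left(-8\right)\right)^{2} = 376^{2} = 141376$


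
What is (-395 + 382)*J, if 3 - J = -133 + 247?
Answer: 1443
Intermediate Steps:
J = -111 (J = 3 - (-133 + 247) = 3 - 1*114 = 3 - 114 = -111)
(-395 + 382)*J = (-395 + 382)*(-111) = -13*(-111) = 1443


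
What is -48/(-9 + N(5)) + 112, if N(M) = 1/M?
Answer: 1292/11 ≈ 117.45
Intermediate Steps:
N(M) = 1/M
-48/(-9 + N(5)) + 112 = -48/(-9 + 1/5) + 112 = -48/(-44/5) + 112 = -48*(-5/44) + 112 = 60/11 + 112 = 1292/11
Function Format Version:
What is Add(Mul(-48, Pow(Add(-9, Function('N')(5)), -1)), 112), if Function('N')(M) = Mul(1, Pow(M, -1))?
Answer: Rational(1292, 11) ≈ 117.45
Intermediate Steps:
Function('N')(M) = Pow(M, -1)
Add(Mul(-48, Pow(Add(-9, Function('N')(5)), -1)), 112) = Add(Mul(-48, Pow(Add(-9, Pow(5, -1)), -1)), 112) = Add(Mul(-48, Pow(Add(-9, Rational(1, 5)), -1)), 112) = Add(Mul(-48, Pow(Rational(-44, 5), -1)), 112) = Add(Mul(-48, Rational(-5, 44)), 112) = Add(Rational(60, 11), 112) = Rational(1292, 11)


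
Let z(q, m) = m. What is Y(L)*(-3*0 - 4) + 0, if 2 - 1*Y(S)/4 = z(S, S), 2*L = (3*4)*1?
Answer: 64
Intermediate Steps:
L = 6 (L = ((3*4)*1)/2 = (12*1)/2 = (½)*12 = 6)
Y(S) = 8 - 4*S
Y(L)*(-3*0 - 4) + 0 = (8 - 4*6)*(-3*0 - 4) + 0 = (8 - 24)*(0 - 4) + 0 = -16*(-4) + 0 = 64 + 0 = 64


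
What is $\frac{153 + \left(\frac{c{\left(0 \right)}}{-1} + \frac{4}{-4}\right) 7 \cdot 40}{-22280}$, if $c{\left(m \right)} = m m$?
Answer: $\frac{127}{22280} \approx 0.0057002$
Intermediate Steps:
$c{\left(m \right)} = m^{2}$
$\frac{153 + \left(\frac{c{\left(0 \right)}}{-1} + \frac{4}{-4}\right) 7 \cdot 40}{-22280} = \frac{153 + \left(\frac{0^{2}}{-1} + \frac{4}{-4}\right) 7 \cdot 40}{-22280} = \left(153 + \left(0 \left(-1\right) + 4 \left(- \frac{1}{4}\right)\right) 7 \cdot 40\right) \left(- \frac{1}{22280}\right) = \left(153 + \left(0 - 1\right) 7 \cdot 40\right) \left(- \frac{1}{22280}\right) = \left(153 + \left(-1\right) 7 \cdot 40\right) \left(- \frac{1}{22280}\right) = \left(153 - 280\right) \left(- \frac{1}{22280}\right) = \left(-127\right) \left(- \frac{1}{22280}\right) = \frac{127}{22280}$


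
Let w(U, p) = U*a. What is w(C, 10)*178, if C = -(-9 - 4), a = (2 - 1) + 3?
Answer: 9256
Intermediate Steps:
a = 4 (a = 1 + 3 = 4)
C = 13 (C = -1*(-13) = 13)
w(U, p) = 4*U (w(U, p) = U*4 = 4*U)
w(C, 10)*178 = (4*13)*178 = 52*178 = 9256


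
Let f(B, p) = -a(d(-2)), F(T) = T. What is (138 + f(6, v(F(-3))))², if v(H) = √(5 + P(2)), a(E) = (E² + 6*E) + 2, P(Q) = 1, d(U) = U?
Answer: 20736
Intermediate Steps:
a(E) = 2 + E² + 6*E
v(H) = √6 (v(H) = √(5 + 1) = √6)
f(B, p) = 6 (f(B, p) = -(2 + (-2)² + 6*(-2)) = -(2 + 4 - 12) = -1*(-6) = 6)
(138 + f(6, v(F(-3))))² = (138 + 6)² = 144² = 20736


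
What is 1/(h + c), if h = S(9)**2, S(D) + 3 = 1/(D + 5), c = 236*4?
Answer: 196/186705 ≈ 0.0010498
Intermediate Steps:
c = 944
S(D) = -3 + 1/(5 + D) (S(D) = -3 + 1/(D + 5) = -3 + 1/(5 + D))
h = 1681/196 (h = ((-14 - 3*9)/(5 + 9))**2 = ((-14 - 27)/14)**2 = ((1/14)*(-41))**2 = (-41/14)**2 = 1681/196 ≈ 8.5765)
1/(h + c) = 1/(1681/196 + 944) = 1/(186705/196) = 196/186705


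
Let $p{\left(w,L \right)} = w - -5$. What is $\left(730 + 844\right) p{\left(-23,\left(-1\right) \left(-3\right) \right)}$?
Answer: $-28332$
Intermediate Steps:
$p{\left(w,L \right)} = 5 + w$ ($p{\left(w,L \right)} = w + 5 = 5 + w$)
$\left(730 + 844\right) p{\left(-23,\left(-1\right) \left(-3\right) \right)} = \left(730 + 844\right) \left(5 - 23\right) = 1574 \left(-18\right) = -28332$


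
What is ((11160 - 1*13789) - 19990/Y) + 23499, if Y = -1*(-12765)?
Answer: 53277112/2553 ≈ 20868.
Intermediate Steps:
Y = 12765
((11160 - 1*13789) - 19990/Y) + 23499 = ((11160 - 1*13789) - 19990/12765) + 23499 = ((11160 - 13789) - 19990*1/12765) + 23499 = (-2629 - 3998/2553) + 23499 = -6715835/2553 + 23499 = 53277112/2553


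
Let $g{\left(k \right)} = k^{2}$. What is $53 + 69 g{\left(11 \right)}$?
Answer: $8402$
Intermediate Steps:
$53 + 69 g{\left(11 \right)} = 53 + 69 \cdot 11^{2} = 53 + 69 \cdot 121 = 53 + 8349 = 8402$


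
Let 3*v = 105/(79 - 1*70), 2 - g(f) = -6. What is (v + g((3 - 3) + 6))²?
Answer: 11449/81 ≈ 141.35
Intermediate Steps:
g(f) = 8 (g(f) = 2 - 1*(-6) = 2 + 6 = 8)
v = 35/9 (v = (105/(79 - 1*70))/3 = (105/(79 - 70))/3 = (105/9)/3 = (105*(⅑))/3 = (⅓)*(35/3) = 35/9 ≈ 3.8889)
(v + g((3 - 3) + 6))² = (35/9 + 8)² = (107/9)² = 11449/81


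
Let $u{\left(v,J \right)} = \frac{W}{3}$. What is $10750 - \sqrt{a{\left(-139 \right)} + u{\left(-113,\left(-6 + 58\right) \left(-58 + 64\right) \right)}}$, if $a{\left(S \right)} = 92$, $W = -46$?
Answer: $10750 - \frac{\sqrt{690}}{3} \approx 10741.0$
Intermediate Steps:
$u{\left(v,J \right)} = - \frac{46}{3}$
$10750 - \sqrt{a{\left(-139 \right)} + u{\left(-113,\left(-6 + 58\right) \left(-58 + 64\right) \right)}} = 10750 - \sqrt{92 - \frac{46}{3}} = 10750 - \sqrt{\frac{230}{3}} = 10750 - \frac{\sqrt{690}}{3}$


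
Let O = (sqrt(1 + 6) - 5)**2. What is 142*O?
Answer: 4544 - 1420*sqrt(7) ≈ 787.03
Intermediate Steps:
O = (-5 + sqrt(7))**2 (O = (sqrt(7) - 5)**2 = (-5 + sqrt(7))**2 ≈ 5.5425)
142*O = 142*(5 - sqrt(7))**2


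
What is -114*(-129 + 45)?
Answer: 9576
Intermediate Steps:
-114*(-129 + 45) = -114*(-84) = 9576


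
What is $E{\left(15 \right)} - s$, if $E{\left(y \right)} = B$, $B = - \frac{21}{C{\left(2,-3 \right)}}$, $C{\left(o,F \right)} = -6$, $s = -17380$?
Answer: $\frac{34767}{2} \approx 17384.0$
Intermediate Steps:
$B = \frac{7}{2}$ ($B = - \frac{21}{-6} = \left(-21\right) \left(- \frac{1}{6}\right) = \frac{7}{2} \approx 3.5$)
$E{\left(y \right)} = \frac{7}{2}$
$E{\left(15 \right)} - s = \frac{7}{2} - -17380 = \frac{7}{2} + 17380 = \frac{34767}{2}$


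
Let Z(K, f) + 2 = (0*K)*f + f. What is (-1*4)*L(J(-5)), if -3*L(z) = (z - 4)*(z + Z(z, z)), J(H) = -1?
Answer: 80/3 ≈ 26.667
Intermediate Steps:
Z(K, f) = -2 + f (Z(K, f) = -2 + ((0*K)*f + f) = -2 + (0*f + f) = -2 + (0 + f) = -2 + f)
L(z) = -(-4 + z)*(-2 + 2*z)/3 (L(z) = -(z - 4)*(z + (-2 + z))/3 = -(-4 + z)*(-2 + 2*z)/3)
(-1*4)*L(J(-5)) = (-1*4)*(-8/3 - ⅔*(-1)² + (10/3)*(-1)) = -4*(-8/3 - ⅔*1 - 10/3) = -4*(-8/3 - ⅔ - 10/3) = -4*(-20/3) = 80/3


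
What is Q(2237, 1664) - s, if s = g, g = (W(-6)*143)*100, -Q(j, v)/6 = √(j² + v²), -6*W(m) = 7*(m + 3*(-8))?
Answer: -500500 - 6*√7773065 ≈ -5.1723e+5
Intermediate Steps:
W(m) = 28 - 7*m/6 (W(m) = -7*(m + 3*(-8))/6 = -7*(m - 24)/6 = -7*(-24 + m)/6 = -(-168 + 7*m)/6 = 28 - 7*m/6)
Q(j, v) = -6*√(j² + v²)
g = 500500 (g = ((28 - 7/6*(-6))*143)*100 = ((28 + 7)*143)*100 = (35*143)*100 = 5005*100 = 500500)
s = 500500
Q(2237, 1664) - s = -6*√(2237² + 1664²) - 1*500500 = -6*√(5004169 + 2768896) - 500500 = -6*√7773065 - 500500 = -500500 - 6*√7773065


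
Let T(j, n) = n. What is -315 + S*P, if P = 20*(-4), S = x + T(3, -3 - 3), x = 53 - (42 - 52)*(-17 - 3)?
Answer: 11925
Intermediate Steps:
x = -147 (x = 53 - (-10)*(-20) = 53 - 1*200 = 53 - 200 = -147)
S = -153 (S = -147 + (-3 - 3) = -147 - 6 = -153)
P = -80
-315 + S*P = -315 - 153*(-80) = -315 + 12240 = 11925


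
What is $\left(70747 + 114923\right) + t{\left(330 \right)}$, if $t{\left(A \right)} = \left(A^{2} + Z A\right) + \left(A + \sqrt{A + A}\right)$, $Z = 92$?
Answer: $325260 + 2 \sqrt{165} \approx 3.2529 \cdot 10^{5}$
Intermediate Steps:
$t{\left(A \right)} = A^{2} + 93 A + \sqrt{2} \sqrt{A}$ ($t{\left(A \right)} = \left(A^{2} + 92 A\right) + \left(A + \sqrt{A + A}\right) = \left(A^{2} + 92 A\right) + \left(A + \sqrt{2 A}\right) = \left(A^{2} + 92 A\right) + \left(A + \sqrt{2} \sqrt{A}\right) = A^{2} + 93 A + \sqrt{2} \sqrt{A}$)
$\left(70747 + 114923\right) + t{\left(330 \right)} = \left(70747 + 114923\right) + \left(330^{2} + 93 \cdot 330 + \sqrt{2} \sqrt{330}\right) = 185670 + \left(108900 + 30690 + 2 \sqrt{165}\right) = 185670 + \left(139590 + 2 \sqrt{165}\right) = 325260 + 2 \sqrt{165}$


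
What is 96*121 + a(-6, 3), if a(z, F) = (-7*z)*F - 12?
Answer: 11730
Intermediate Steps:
a(z, F) = -12 - 7*F*z (a(z, F) = -7*F*z - 12 = -12 - 7*F*z)
96*121 + a(-6, 3) = 96*121 + (-12 - 7*3*(-6)) = 11616 + (-12 + 126) = 11616 + 114 = 11730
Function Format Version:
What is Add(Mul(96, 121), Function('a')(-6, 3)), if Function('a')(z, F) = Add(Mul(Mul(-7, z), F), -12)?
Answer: 11730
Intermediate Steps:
Function('a')(z, F) = Add(-12, Mul(-7, F, z)) (Function('a')(z, F) = Add(Mul(-7, F, z), -12) = Add(-12, Mul(-7, F, z)))
Add(Mul(96, 121), Function('a')(-6, 3)) = Add(Mul(96, 121), Add(-12, Mul(-7, 3, -6))) = Add(11616, Add(-12, 126)) = Add(11616, 114) = 11730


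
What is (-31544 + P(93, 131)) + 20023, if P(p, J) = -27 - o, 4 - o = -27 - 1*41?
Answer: -11620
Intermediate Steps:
o = 72 (o = 4 - (-27 - 1*41) = 4 - (-27 - 41) = 4 - 1*(-68) = 4 + 68 = 72)
P(p, J) = -99 (P(p, J) = -27 - 1*72 = -27 - 72 = -99)
(-31544 + P(93, 131)) + 20023 = (-31544 - 99) + 20023 = -31643 + 20023 = -11620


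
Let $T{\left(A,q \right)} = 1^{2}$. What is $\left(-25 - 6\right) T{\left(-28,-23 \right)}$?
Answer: $-31$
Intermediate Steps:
$T{\left(A,q \right)} = 1$
$\left(-25 - 6\right) T{\left(-28,-23 \right)} = \left(-25 - 6\right) 1 = \left(-31\right) 1 = -31$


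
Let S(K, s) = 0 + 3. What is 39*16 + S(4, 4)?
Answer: 627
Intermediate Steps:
S(K, s) = 3
39*16 + S(4, 4) = 39*16 + 3 = 624 + 3 = 627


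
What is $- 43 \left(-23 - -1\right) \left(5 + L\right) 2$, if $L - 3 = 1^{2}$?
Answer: $17028$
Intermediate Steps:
$L = 4$ ($L = 3 + 1^{2} = 3 + 1 = 4$)
$- 43 \left(-23 - -1\right) \left(5 + L\right) 2 = - 43 \left(-23 - -1\right) \left(5 + 4\right) 2 = - 43 \left(-23 + 1\right) 9 \cdot 2 = \left(-43\right) \left(-22\right) 18 = 946 \cdot 18 = 17028$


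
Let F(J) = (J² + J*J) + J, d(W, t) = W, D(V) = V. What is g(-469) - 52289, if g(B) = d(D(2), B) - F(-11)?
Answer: -52518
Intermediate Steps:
F(J) = J + 2*J² (F(J) = (J² + J²) + J = 2*J² + J = J + 2*J²)
g(B) = -229 (g(B) = 2 - (-11)*(1 + 2*(-11)) = 2 - (-11)*(1 - 22) = 2 - (-11)*(-21) = 2 - 1*231 = 2 - 231 = -229)
g(-469) - 52289 = -229 - 52289 = -52518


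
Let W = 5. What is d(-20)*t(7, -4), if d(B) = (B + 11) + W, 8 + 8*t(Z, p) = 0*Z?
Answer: 4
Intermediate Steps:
t(Z, p) = -1 (t(Z, p) = -1 + (0*Z)/8 = -1 + (1/8)*0 = -1 + 0 = -1)
d(B) = 16 + B (d(B) = (B + 11) + 5 = (11 + B) + 5 = 16 + B)
d(-20)*t(7, -4) = (16 - 20)*(-1) = -4*(-1) = 4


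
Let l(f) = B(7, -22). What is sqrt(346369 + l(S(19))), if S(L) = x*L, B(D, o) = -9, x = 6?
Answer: 2*sqrt(86590) ≈ 588.52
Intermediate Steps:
S(L) = 6*L
l(f) = -9
sqrt(346369 + l(S(19))) = sqrt(346369 - 9) = sqrt(346360) = 2*sqrt(86590)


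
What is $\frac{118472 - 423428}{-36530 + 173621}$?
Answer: $- \frac{101652}{45697} \approx -2.2245$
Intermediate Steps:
$\frac{118472 - 423428}{-36530 + 173621} = - \frac{304956}{137091} = \left(-304956\right) \frac{1}{137091} = - \frac{101652}{45697}$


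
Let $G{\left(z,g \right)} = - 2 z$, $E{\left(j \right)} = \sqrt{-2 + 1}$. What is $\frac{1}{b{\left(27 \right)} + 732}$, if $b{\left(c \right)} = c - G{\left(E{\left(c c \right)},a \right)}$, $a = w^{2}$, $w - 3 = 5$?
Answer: $\frac{759}{576085} - \frac{2 i}{576085} \approx 0.0013175 - 3.4717 \cdot 10^{-6} i$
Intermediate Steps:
$w = 8$ ($w = 3 + 5 = 8$)
$E{\left(j \right)} = i$ ($E{\left(j \right)} = \sqrt{-1} = i$)
$a = 64$ ($a = 8^{2} = 64$)
$b{\left(c \right)} = c + 2 i$ ($b{\left(c \right)} = c - - 2 i = c + 2 i$)
$\frac{1}{b{\left(27 \right)} + 732} = \frac{1}{\left(27 + 2 i\right) + 732} = \frac{1}{759 + 2 i} = \frac{759 - 2 i}{576085}$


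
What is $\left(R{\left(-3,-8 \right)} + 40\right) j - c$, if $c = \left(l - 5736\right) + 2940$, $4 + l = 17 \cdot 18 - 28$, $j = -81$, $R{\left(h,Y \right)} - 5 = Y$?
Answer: $-475$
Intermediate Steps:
$R{\left(h,Y \right)} = 5 + Y$
$l = 274$ ($l = -4 + \left(17 \cdot 18 - 28\right) = -4 + \left(306 - 28\right) = -4 + 278 = 274$)
$c = -2522$ ($c = \left(274 - 5736\right) + 2940 = -5462 + 2940 = -2522$)
$\left(R{\left(-3,-8 \right)} + 40\right) j - c = \left(\left(5 - 8\right) + 40\right) \left(-81\right) - -2522 = \left(-3 + 40\right) \left(-81\right) + 2522 = 37 \left(-81\right) + 2522 = -2997 + 2522 = -475$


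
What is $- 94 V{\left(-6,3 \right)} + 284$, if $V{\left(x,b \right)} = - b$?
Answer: $566$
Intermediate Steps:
$- 94 V{\left(-6,3 \right)} + 284 = - 94 \left(\left(-1\right) 3\right) + 284 = \left(-94\right) \left(-3\right) + 284 = 282 + 284 = 566$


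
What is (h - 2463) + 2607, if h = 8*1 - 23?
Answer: 129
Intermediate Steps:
h = -15 (h = 8 - 23 = -15)
(h - 2463) + 2607 = (-15 - 2463) + 2607 = -2478 + 2607 = 129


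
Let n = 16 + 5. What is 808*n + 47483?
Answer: 64451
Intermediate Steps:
n = 21
808*n + 47483 = 808*21 + 47483 = 16968 + 47483 = 64451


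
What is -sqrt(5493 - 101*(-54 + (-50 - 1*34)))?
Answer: -3*sqrt(2159) ≈ -139.40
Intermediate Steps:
-sqrt(5493 - 101*(-54 + (-50 - 1*34))) = -sqrt(5493 - 101*(-54 + (-50 - 34))) = -sqrt(5493 - 101*(-54 - 84)) = -sqrt(5493 - 101*(-138)) = -sqrt(5493 + 13938) = -sqrt(19431) = -3*sqrt(2159)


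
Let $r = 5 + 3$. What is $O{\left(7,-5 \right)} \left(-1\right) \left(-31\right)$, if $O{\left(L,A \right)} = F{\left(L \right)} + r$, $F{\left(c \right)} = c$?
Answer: $465$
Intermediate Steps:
$r = 8$
$O{\left(L,A \right)} = 8 + L$ ($O{\left(L,A \right)} = L + 8 = 8 + L$)
$O{\left(7,-5 \right)} \left(-1\right) \left(-31\right) = \left(8 + 7\right) \left(-1\right) \left(-31\right) = 15 \left(-1\right) \left(-31\right) = \left(-15\right) \left(-31\right) = 465$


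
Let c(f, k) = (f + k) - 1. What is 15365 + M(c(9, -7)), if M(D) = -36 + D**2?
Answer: 15330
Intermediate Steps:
c(f, k) = -1 + f + k
15365 + M(c(9, -7)) = 15365 + (-36 + (-1 + 9 - 7)**2) = 15365 + (-36 + 1**2) = 15365 + (-36 + 1) = 15365 - 35 = 15330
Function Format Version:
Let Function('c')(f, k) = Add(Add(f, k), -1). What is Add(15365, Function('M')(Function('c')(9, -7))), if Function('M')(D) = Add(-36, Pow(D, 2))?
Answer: 15330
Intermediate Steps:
Function('c')(f, k) = Add(-1, f, k)
Add(15365, Function('M')(Function('c')(9, -7))) = Add(15365, Add(-36, Pow(Add(-1, 9, -7), 2))) = Add(15365, Add(-36, Pow(1, 2))) = Add(15365, Add(-36, 1)) = Add(15365, -35) = 15330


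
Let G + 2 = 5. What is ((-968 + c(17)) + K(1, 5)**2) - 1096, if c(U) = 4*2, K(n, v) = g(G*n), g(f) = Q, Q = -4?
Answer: -2040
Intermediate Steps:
G = 3 (G = -2 + 5 = 3)
g(f) = -4
K(n, v) = -4
c(U) = 8
((-968 + c(17)) + K(1, 5)**2) - 1096 = ((-968 + 8) + (-4)**2) - 1096 = (-960 + 16) - 1096 = -944 - 1096 = -2040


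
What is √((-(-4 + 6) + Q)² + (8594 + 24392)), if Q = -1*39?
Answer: √34667 ≈ 186.19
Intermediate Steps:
Q = -39
√((-(-4 + 6) + Q)² + (8594 + 24392)) = √((-(-4 + 6) - 39)² + (8594 + 24392)) = √((-1*2 - 39)² + 32986) = √((-2 - 39)² + 32986) = √((-41)² + 32986) = √(1681 + 32986) = √34667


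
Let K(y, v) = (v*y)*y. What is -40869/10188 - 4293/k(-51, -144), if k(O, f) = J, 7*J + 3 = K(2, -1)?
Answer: 4855135/1132 ≈ 4289.0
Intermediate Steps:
K(y, v) = v*y²
J = -1 (J = -3/7 + (-1*2²)/7 = -3/7 + (-1*4)/7 = -3/7 + (⅐)*(-4) = -3/7 - 4/7 = -1)
k(O, f) = -1
-40869/10188 - 4293/k(-51, -144) = -40869/10188 - 4293/(-1) = -40869*1/10188 - 4293*(-1) = -4541/1132 + 4293 = 4855135/1132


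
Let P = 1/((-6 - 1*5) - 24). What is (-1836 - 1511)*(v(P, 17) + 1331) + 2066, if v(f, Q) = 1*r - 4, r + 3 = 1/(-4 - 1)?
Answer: -22143463/5 ≈ -4.4287e+6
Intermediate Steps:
r = -16/5 (r = -3 + 1/(-4 - 1) = -3 + 1/(-5) = -3 - 1/5 = -16/5 ≈ -3.2000)
P = -1/35 (P = 1/((-6 - 5) - 24) = 1/(-11 - 24) = 1/(-35) = -1/35 ≈ -0.028571)
v(f, Q) = -36/5 (v(f, Q) = 1*(-16/5) - 4 = -16/5 - 4 = -36/5)
(-1836 - 1511)*(v(P, 17) + 1331) + 2066 = (-1836 - 1511)*(-36/5 + 1331) + 2066 = -3347*6619/5 + 2066 = -22153793/5 + 2066 = -22143463/5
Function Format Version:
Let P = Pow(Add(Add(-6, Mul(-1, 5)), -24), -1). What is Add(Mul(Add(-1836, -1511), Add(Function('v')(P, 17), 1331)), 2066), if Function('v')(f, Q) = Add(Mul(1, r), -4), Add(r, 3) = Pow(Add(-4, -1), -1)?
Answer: Rational(-22143463, 5) ≈ -4.4287e+6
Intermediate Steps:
r = Rational(-16, 5) (r = Add(-3, Pow(Add(-4, -1), -1)) = Add(-3, Pow(-5, -1)) = Add(-3, Rational(-1, 5)) = Rational(-16, 5) ≈ -3.2000)
P = Rational(-1, 35) (P = Pow(Add(Add(-6, -5), -24), -1) = Pow(Add(-11, -24), -1) = Pow(-35, -1) = Rational(-1, 35) ≈ -0.028571)
Function('v')(f, Q) = Rational(-36, 5) (Function('v')(f, Q) = Add(Mul(1, Rational(-16, 5)), -4) = Add(Rational(-16, 5), -4) = Rational(-36, 5))
Add(Mul(Add(-1836, -1511), Add(Function('v')(P, 17), 1331)), 2066) = Add(Mul(Add(-1836, -1511), Add(Rational(-36, 5), 1331)), 2066) = Add(Mul(-3347, Rational(6619, 5)), 2066) = Add(Rational(-22153793, 5), 2066) = Rational(-22143463, 5)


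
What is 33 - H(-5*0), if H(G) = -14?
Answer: 47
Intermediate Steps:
33 - H(-5*0) = 33 - 1*(-14) = 33 + 14 = 47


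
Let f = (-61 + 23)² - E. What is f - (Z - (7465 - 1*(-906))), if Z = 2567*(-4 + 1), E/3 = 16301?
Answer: -31387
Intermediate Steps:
E = 48903 (E = 3*16301 = 48903)
f = -47459 (f = (-61 + 23)² - 1*48903 = (-38)² - 48903 = 1444 - 48903 = -47459)
Z = -7701 (Z = 2567*(-3) = -7701)
f - (Z - (7465 - 1*(-906))) = -47459 - (-7701 - (7465 - 1*(-906))) = -47459 - (-7701 - (7465 + 906)) = -47459 - (-7701 - 1*8371) = -47459 - (-7701 - 8371) = -47459 - 1*(-16072) = -47459 + 16072 = -31387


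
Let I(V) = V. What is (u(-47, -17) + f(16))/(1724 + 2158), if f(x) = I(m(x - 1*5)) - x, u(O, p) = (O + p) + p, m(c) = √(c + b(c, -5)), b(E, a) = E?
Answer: -97/3882 + √22/3882 ≈ -0.023779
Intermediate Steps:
m(c) = √2*√c (m(c) = √(c + c) = √(2*c) = √2*√c)
u(O, p) = O + 2*p
f(x) = -x + √2*√(-5 + x) (f(x) = √2*√(x - 1*5) - x = √2*√(x - 5) - x = √2*√(-5 + x) - x = -x + √2*√(-5 + x))
(u(-47, -17) + f(16))/(1724 + 2158) = ((-47 + 2*(-17)) + (√(-10 + 2*16) - 1*16))/(1724 + 2158) = ((-47 - 34) + (√(-10 + 32) - 16))/3882 = (-81 + (√22 - 16))*(1/3882) = (-81 + (-16 + √22))*(1/3882) = (-97 + √22)*(1/3882) = -97/3882 + √22/3882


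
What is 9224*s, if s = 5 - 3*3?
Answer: -36896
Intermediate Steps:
s = -4 (s = 5 - 9 = -4)
9224*s = 9224*(-4) = -36896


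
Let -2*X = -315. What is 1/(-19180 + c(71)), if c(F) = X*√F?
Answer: -2192/41841275 - 18*√71/41841275 ≈ -5.6013e-5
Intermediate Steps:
X = 315/2 (X = -½*(-315) = 315/2 ≈ 157.50)
c(F) = 315*√F/2
1/(-19180 + c(71)) = 1/(-19180 + 315*√71/2)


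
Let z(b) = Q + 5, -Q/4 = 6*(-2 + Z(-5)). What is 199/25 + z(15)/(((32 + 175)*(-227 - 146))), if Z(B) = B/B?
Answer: 15364264/1930275 ≈ 7.9596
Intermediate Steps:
Z(B) = 1
Q = 24 (Q = -24*(-2 + 1) = -24*(-1) = -4*(-6) = 24)
z(b) = 29 (z(b) = 24 + 5 = 29)
199/25 + z(15)/(((32 + 175)*(-227 - 146))) = 199/25 + 29/(((32 + 175)*(-227 - 146))) = 199*(1/25) + 29/((207*(-373))) = 199/25 + 29/(-77211) = 199/25 + 29*(-1/77211) = 199/25 - 29/77211 = 15364264/1930275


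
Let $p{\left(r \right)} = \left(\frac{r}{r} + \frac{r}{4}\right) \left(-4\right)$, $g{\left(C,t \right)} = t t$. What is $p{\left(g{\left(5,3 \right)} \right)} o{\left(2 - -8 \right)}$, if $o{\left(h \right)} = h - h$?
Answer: $0$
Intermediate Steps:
$g{\left(C,t \right)} = t^{2}$
$o{\left(h \right)} = 0$
$p{\left(r \right)} = -4 - r$ ($p{\left(r \right)} = \left(1 + r \frac{1}{4}\right) \left(-4\right) = \left(1 + \frac{r}{4}\right) \left(-4\right) = -4 - r$)
$p{\left(g{\left(5,3 \right)} \right)} o{\left(2 - -8 \right)} = \left(-4 - 3^{2}\right) 0 = \left(-4 - 9\right) 0 = \left(-13\right) 0 = 0$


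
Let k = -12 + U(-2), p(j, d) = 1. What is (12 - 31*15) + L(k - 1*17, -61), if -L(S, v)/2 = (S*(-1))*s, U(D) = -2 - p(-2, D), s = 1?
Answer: -517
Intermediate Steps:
U(D) = -3 (U(D) = -2 - 1*1 = -2 - 1 = -3)
k = -15 (k = -12 - 3 = -15)
L(S, v) = 2*S (L(S, v) = -2*S*(-1) = -2*(-S) = -(-2)*S = 2*S)
(12 - 31*15) + L(k - 1*17, -61) = (12 - 31*15) + 2*(-15 - 1*17) = (12 - 465) + 2*(-15 - 17) = -453 + 2*(-32) = -453 - 64 = -517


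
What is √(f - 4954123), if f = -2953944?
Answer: I*√7908067 ≈ 2812.1*I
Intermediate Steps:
√(f - 4954123) = √(-2953944 - 4954123) = √(-7908067) = I*√7908067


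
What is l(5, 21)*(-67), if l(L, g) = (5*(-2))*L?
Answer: 3350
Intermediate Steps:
l(L, g) = -10*L
l(5, 21)*(-67) = -10*5*(-67) = -50*(-67) = 3350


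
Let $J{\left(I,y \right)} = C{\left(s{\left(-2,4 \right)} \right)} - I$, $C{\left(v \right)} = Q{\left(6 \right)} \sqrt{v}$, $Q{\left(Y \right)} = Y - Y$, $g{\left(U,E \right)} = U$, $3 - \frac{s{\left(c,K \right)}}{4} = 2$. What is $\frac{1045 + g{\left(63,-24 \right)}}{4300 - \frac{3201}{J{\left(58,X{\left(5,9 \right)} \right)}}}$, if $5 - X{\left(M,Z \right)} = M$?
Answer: $\frac{64264}{252601} \approx 0.25441$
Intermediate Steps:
$s{\left(c,K \right)} = 4$ ($s{\left(c,K \right)} = 12 - 8 = 4$)
$X{\left(M,Z \right)} = 5 - M$
$Q{\left(Y \right)} = 0$
$C{\left(v \right)} = 0$ ($C{\left(v \right)} = 0 \sqrt{v} = 0$)
$J{\left(I,y \right)} = - I$ ($J{\left(I,y \right)} = 0 - I = - I$)
$\frac{1045 + g{\left(63,-24 \right)}}{4300 - \frac{3201}{J{\left(58,X{\left(5,9 \right)} \right)}}} = \frac{1045 + 63}{4300 - \frac{3201}{\left(-1\right) 58}} = \frac{1108}{4300 - \frac{3201}{-58}} = \frac{1108}{4300 - - \frac{3201}{58}} = \frac{1108}{4300 + \frac{3201}{58}} = \frac{1108}{\frac{252601}{58}} = 1108 \cdot \frac{58}{252601} = \frac{64264}{252601}$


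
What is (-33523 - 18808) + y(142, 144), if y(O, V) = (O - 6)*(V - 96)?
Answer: -45803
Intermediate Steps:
y(O, V) = (-96 + V)*(-6 + O) (y(O, V) = (-6 + O)*(-96 + V) = (-96 + V)*(-6 + O))
(-33523 - 18808) + y(142, 144) = (-33523 - 18808) + (576 - 96*142 - 6*144 + 142*144) = -52331 + (576 - 13632 - 864 + 20448) = -52331 + 6528 = -45803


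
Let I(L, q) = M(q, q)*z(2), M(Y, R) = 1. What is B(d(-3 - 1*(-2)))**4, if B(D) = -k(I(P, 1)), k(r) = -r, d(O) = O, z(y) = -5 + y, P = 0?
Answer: 81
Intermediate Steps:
I(L, q) = -3 (I(L, q) = 1*(-5 + 2) = 1*(-3) = -3)
B(D) = -3 (B(D) = -(-1)*(-3) = -1*3 = -3)
B(d(-3 - 1*(-2)))**4 = (-3)**4 = 81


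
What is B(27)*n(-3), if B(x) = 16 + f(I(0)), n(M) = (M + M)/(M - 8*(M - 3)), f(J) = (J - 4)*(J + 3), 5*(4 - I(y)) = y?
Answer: -32/15 ≈ -2.1333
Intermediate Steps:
I(y) = 4 - y/5
f(J) = (-4 + J)*(3 + J)
n(M) = 2*M/(24 - 7*M) (n(M) = (2*M)/(M - 8*(-3 + M)) = (2*M)/(M + (24 - 8*M)) = (2*M)/(24 - 7*M) = 2*M/(24 - 7*M))
B(x) = 16 (B(x) = 16 + (-12 + (4 - ⅕*0)² - (4 - ⅕*0)) = 16 + (-12 + (4 + 0)² - (4 + 0)) = 16 + (-12 + 4² - 1*4) = 16 + (-12 + 16 - 4) = 16 + 0 = 16)
B(27)*n(-3) = 16*(-2*(-3)/(-24 + 7*(-3))) = 16*(-2*(-3)/(-24 - 21)) = 16*(-2*(-3)/(-45)) = 16*(-2*(-3)*(-1/45)) = 16*(-2/15) = -32/15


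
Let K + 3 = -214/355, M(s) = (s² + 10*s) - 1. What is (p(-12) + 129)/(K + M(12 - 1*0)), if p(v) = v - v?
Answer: 45795/92086 ≈ 0.49731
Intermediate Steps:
p(v) = 0
M(s) = -1 + s² + 10*s
K = -1279/355 (K = -3 - 214/355 = -1279/355 ≈ -3.6028)
(p(-12) + 129)/(K + M(12 - 1*0)) = (0 + 129)/(-1279/355 + (-1 + (12 - 1*0)² + 10*(12 - 1*0))) = 129/(-1279/355 + (-1 + (12 + 0)² + 10*(12 + 0))) = 129/(-1279/355 + (-1 + 12² + 10*12)) = 129/(-1279/355 + (-1 + 144 + 120)) = 129/(-1279/355 + 263) = 129/(92086/355) = 129*(355/92086) = 45795/92086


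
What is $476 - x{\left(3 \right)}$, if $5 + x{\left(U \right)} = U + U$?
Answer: $475$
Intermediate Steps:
$x{\left(U \right)} = -5 + 2 U$ ($x{\left(U \right)} = -5 + \left(U + U\right) = -5 + 2 U$)
$476 - x{\left(3 \right)} = 476 - \left(-5 + 2 \cdot 3\right) = 476 - \left(-5 + 6\right) = 476 - 1 = 475$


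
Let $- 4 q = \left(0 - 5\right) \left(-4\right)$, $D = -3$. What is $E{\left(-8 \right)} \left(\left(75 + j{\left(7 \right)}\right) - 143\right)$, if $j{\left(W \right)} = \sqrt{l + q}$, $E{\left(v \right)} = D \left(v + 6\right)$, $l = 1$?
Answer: $-408 + 12 i \approx -408.0 + 12.0 i$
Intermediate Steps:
$E{\left(v \right)} = -18 - 3 v$ ($E{\left(v \right)} = - 3 \left(v + 6\right) = - 3 \left(6 + v\right) = -18 - 3 v$)
$q = -5$ ($q = - \frac{\left(0 - 5\right) \left(-4\right)}{4} = - \frac{\left(-5\right) \left(-4\right)}{4} = \left(- \frac{1}{4}\right) 20 = -5$)
$j{\left(W \right)} = 2 i$ ($j{\left(W \right)} = \sqrt{1 - 5} = \sqrt{-4} = 2 i$)
$E{\left(-8 \right)} \left(\left(75 + j{\left(7 \right)}\right) - 143\right) = \left(-18 - -24\right) \left(\left(75 + 2 i\right) - 143\right) = \left(-18 + 24\right) \left(-68 + 2 i\right) = 6 \left(-68 + 2 i\right) = -408 + 12 i$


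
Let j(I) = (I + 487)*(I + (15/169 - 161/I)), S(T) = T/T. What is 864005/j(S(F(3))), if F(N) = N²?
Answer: -29203369/2637640 ≈ -11.072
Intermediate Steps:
S(T) = 1
j(I) = (487 + I)*(15/169 + I - 161/I) (j(I) = (487 + I)*(I + (15*(1/169) - 161/I)) = (487 + I)*(I + (15/169 - 161/I)) = (487 + I)*(15/169 + I - 161/I))
864005/j(S(F(3))) = 864005/(-19904/169 + 1² - 78407/1 + (82318/169)*1) = 864005/(-19904/169 + 1 - 78407*1 + 82318/169) = 864005/(-19904/169 + 1 - 78407 + 82318/169) = 864005/(-13188200/169) = 864005*(-169/13188200) = -29203369/2637640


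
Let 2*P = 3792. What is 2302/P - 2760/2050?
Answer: -25693/194340 ≈ -0.13221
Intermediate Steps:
P = 1896 (P = (½)*3792 = 1896)
2302/P - 2760/2050 = 2302/1896 - 2760/2050 = 2302*(1/1896) - 2760*1/2050 = 1151/948 - 276/205 = -25693/194340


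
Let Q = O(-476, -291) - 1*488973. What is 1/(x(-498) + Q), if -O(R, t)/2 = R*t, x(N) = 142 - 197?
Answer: -1/766060 ≈ -1.3054e-6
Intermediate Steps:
x(N) = -55
O(R, t) = -2*R*t
Q = -766005 (Q = -2*(-476)*(-291) - 1*488973 = -277032 - 488973 = -766005)
1/(x(-498) + Q) = 1/(-55 - 766005) = 1/(-766060) = -1/766060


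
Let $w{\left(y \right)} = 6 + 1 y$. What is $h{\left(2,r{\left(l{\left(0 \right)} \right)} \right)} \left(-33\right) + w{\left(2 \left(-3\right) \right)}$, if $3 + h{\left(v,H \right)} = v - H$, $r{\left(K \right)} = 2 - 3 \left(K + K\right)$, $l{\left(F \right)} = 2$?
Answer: $-297$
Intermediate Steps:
$r{\left(K \right)} = 2 - 6 K$ ($r{\left(K \right)} = 2 - 3 \cdot 2 K = 2 - 6 K$)
$h{\left(v,H \right)} = -3 + v - H$ ($h{\left(v,H \right)} = -3 - \left(H - v\right) = -3 + v - H$)
$w{\left(y \right)} = 6 + y$
$h{\left(2,r{\left(l{\left(0 \right)} \right)} \right)} \left(-33\right) + w{\left(2 \left(-3\right) \right)} = \left(-3 + 2 - \left(2 - 12\right)\right) \left(-33\right) + \left(6 + 2 \left(-3\right)\right) = \left(-3 + 2 - \left(2 - 12\right)\right) \left(-33\right) + \left(6 - 6\right) = \left(-3 + 2 - -10\right) \left(-33\right) + 0 = \left(-3 + 2 + 10\right) \left(-33\right) + 0 = 9 \left(-33\right) + 0 = -297 + 0 = -297$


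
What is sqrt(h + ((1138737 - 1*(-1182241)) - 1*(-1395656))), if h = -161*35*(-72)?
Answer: sqrt(4122354) ≈ 2030.4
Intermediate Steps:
h = 405720 (h = -5635*(-72) = 405720)
sqrt(h + ((1138737 - 1*(-1182241)) - 1*(-1395656))) = sqrt(405720 + ((1138737 - 1*(-1182241)) - 1*(-1395656))) = sqrt(405720 + ((1138737 + 1182241) + 1395656)) = sqrt(405720 + (2320978 + 1395656)) = sqrt(405720 + 3716634) = sqrt(4122354)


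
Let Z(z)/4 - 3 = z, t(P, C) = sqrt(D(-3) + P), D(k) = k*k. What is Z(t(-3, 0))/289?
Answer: 12/289 + 4*sqrt(6)/289 ≈ 0.075426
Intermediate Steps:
D(k) = k**2
t(P, C) = sqrt(9 + P) (t(P, C) = sqrt((-3)**2 + P) = sqrt(9 + P))
Z(z) = 12 + 4*z
Z(t(-3, 0))/289 = (12 + 4*sqrt(9 - 3))/289 = (12 + 4*sqrt(6))*(1/289) = 12/289 + 4*sqrt(6)/289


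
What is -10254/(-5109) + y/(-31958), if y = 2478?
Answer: 52506205/27212237 ≈ 1.9295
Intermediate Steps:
-10254/(-5109) + y/(-31958) = -10254/(-5109) + 2478/(-31958) = -10254*(-1/5109) + 2478*(-1/31958) = 3418/1703 - 1239/15979 = 52506205/27212237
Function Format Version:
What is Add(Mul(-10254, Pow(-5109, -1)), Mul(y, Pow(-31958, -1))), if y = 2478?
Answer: Rational(52506205, 27212237) ≈ 1.9295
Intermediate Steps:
Add(Mul(-10254, Pow(-5109, -1)), Mul(y, Pow(-31958, -1))) = Add(Mul(-10254, Pow(-5109, -1)), Mul(2478, Pow(-31958, -1))) = Add(Mul(-10254, Rational(-1, 5109)), Mul(2478, Rational(-1, 31958))) = Add(Rational(3418, 1703), Rational(-1239, 15979)) = Rational(52506205, 27212237)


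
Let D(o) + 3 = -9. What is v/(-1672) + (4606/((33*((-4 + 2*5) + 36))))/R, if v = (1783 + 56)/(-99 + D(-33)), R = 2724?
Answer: 4219651/379164456 ≈ 0.011129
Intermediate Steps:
D(o) = -12 (D(o) = -3 - 9 = -12)
v = -613/37 (v = (1783 + 56)/(-99 - 12) = 1839/(-111) = 1839*(-1/111) = -613/37 ≈ -16.568)
v/(-1672) + (4606/((33*((-4 + 2*5) + 36))))/R = -613/37/(-1672) + (4606/((33*((-4 + 2*5) + 36))))/2724 = -613/37*(-1/1672) + (4606/((33*((-4 + 10) + 36))))*(1/2724) = 613/61864 + (4606/((33*(6 + 36))))*(1/2724) = 613/61864 + (4606/((33*42)))*(1/2724) = 613/61864 + (4606/1386)*(1/2724) = 613/61864 + (4606*(1/1386))*(1/2724) = 613/61864 + (329/99)*(1/2724) = 613/61864 + 329/269676 = 4219651/379164456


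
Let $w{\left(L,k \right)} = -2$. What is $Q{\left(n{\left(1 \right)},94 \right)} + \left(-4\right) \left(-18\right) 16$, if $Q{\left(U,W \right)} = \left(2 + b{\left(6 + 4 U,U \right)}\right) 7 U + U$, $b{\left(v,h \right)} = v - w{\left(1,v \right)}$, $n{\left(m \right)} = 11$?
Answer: $5321$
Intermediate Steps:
$b{\left(v,h \right)} = 2 + v$ ($b{\left(v,h \right)} = v - -2 = v + 2 = 2 + v$)
$Q{\left(U,W \right)} = U + U \left(70 + 28 U\right)$ ($Q{\left(U,W \right)} = \left(2 + \left(2 + \left(6 + 4 U\right)\right)\right) 7 U + U = \left(2 + \left(8 + 4 U\right)\right) 7 U + U = \left(10 + 4 U\right) 7 U + U = \left(70 + 28 U\right) U + U = U \left(70 + 28 U\right) + U = U + U \left(70 + 28 U\right)$)
$Q{\left(n{\left(1 \right)},94 \right)} + \left(-4\right) \left(-18\right) 16 = 11 \left(71 + 28 \cdot 11\right) + \left(-4\right) \left(-18\right) 16 = 11 \left(71 + 308\right) + 72 \cdot 16 = 11 \cdot 379 + 1152 = 4169 + 1152 = 5321$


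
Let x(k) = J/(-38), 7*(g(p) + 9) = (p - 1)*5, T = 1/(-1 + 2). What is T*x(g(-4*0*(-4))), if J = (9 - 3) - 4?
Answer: -1/19 ≈ -0.052632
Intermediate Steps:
J = 2 (J = 6 - 4 = 2)
T = 1 (T = 1/1 = 1)
g(p) = -68/7 + 5*p/7 (g(p) = -9 + ((p - 1)*5)/7 = -9 + ((-1 + p)*5)/7 = -9 + (-5 + 5*p)/7 = -9 + (-5/7 + 5*p/7) = -68/7 + 5*p/7)
x(k) = -1/19 (x(k) = 2/(-38) = 2*(-1/38) = -1/19)
T*x(g(-4*0*(-4))) = 1*(-1/19) = -1/19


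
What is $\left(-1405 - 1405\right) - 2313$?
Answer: $-5123$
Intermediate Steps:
$\left(-1405 - 1405\right) - 2313 = -2810 - 2313 = -5123$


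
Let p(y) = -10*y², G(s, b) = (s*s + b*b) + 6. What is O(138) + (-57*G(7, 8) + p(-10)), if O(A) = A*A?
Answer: 11261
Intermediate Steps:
O(A) = A²
G(s, b) = 6 + b² + s² (G(s, b) = (s² + b²) + 6 = (b² + s²) + 6 = 6 + b² + s²)
O(138) + (-57*G(7, 8) + p(-10)) = 138² + (-57*(6 + 8² + 7²) - 10*(-10)²) = 19044 + (-57*(6 + 64 + 49) - 10*100) = 19044 + (-57*119 - 1000) = 19044 + (-6783 - 1000) = 19044 - 7783 = 11261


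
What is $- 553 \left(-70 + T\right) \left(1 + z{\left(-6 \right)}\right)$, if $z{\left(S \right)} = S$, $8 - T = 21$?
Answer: $-229495$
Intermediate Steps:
$T = -13$ ($T = 8 - 21 = -13$)
$- 553 \left(-70 + T\right) \left(1 + z{\left(-6 \right)}\right) = - 553 \left(-70 - 13\right) \left(1 - 6\right) = - 553 \left(\left(-83\right) \left(-5\right)\right) = \left(-553\right) 415 = -229495$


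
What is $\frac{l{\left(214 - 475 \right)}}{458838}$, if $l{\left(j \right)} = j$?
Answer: $- \frac{1}{1758} \approx -0.00056883$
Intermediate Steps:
$\frac{l{\left(214 - 475 \right)}}{458838} = \frac{214 - 475}{458838} = \left(-261\right) \frac{1}{458838} = - \frac{1}{1758}$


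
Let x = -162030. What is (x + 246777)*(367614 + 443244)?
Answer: 68717782926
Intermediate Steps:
(x + 246777)*(367614 + 443244) = (-162030 + 246777)*(367614 + 443244) = 84747*810858 = 68717782926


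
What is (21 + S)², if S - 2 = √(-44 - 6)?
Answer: 479 + 230*I*√2 ≈ 479.0 + 325.27*I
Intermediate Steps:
S = 2 + 5*I*√2 (S = 2 + √(-44 - 6) = 2 + √(-50) = 2 + 5*I*√2 ≈ 2.0 + 7.0711*I)
(21 + S)² = (21 + (2 + 5*I*√2))² = (23 + 5*I*√2)²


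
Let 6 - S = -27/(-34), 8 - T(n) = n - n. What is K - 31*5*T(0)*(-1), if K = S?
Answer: 42337/34 ≈ 1245.2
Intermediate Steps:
T(n) = 8 (T(n) = 8 - (n - n) = 8 - 1*0 = 8 + 0 = 8)
S = 177/34 (S = 6 - (-27)/(-34) = 6 - (-27)*(-1)/34 = 6 - 1*27/34 = 6 - 27/34 = 177/34 ≈ 5.2059)
K = 177/34 ≈ 5.2059
K - 31*5*T(0)*(-1) = 177/34 - 31*5*8*(-1) = 177/34 - 1240*(-1) = 177/34 - 31*(-40) = 177/34 + 1240 = 42337/34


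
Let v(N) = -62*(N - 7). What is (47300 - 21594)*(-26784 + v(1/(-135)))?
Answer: -91441074728/135 ≈ -6.7734e+8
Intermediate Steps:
v(N) = 434 - 62*N (v(N) = -62*(-7 + N) = 434 - 62*N)
(47300 - 21594)*(-26784 + v(1/(-135))) = (47300 - 21594)*(-26784 + (434 - 62/(-135))) = 25706*(-26784 + (434 - 62*(-1/135))) = 25706*(-26784 + (434 + 62/135)) = 25706*(-26784 + 58652/135) = 25706*(-3557188/135) = -91441074728/135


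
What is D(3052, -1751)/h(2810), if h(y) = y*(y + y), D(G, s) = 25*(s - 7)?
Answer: -879/315844 ≈ -0.0027830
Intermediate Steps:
D(G, s) = -175 + 25*s (D(G, s) = 25*(-7 + s) = -175 + 25*s)
h(y) = 2*y² (h(y) = y*(2*y) = 2*y²)
D(3052, -1751)/h(2810) = (-175 + 25*(-1751))/((2*2810²)) = (-175 - 43775)/((2*7896100)) = -43950/15792200 = -43950*1/15792200 = -879/315844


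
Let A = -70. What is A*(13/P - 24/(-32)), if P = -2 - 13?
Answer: 49/6 ≈ 8.1667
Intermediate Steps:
P = -15
A*(13/P - 24/(-32)) = -70*(13/(-15) - 24/(-32)) = -70*(13*(-1/15) - 24*(-1/32)) = -70*(-13/15 + ¾) = -70*(-7/60) = 49/6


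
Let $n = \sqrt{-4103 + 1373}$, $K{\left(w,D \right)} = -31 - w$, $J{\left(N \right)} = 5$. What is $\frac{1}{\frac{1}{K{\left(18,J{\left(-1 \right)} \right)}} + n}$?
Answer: $- \frac{49}{6554731} - \frac{2401 i \sqrt{2730}}{6554731} \approx -7.4755 \cdot 10^{-6} - 0.019139 i$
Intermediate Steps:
$n = i \sqrt{2730}$ ($n = \sqrt{-2730} = i \sqrt{2730} \approx 52.249 i$)
$\frac{1}{\frac{1}{K{\left(18,J{\left(-1 \right)} \right)}} + n} = \frac{1}{\frac{1}{-31 - 18} + i \sqrt{2730}} = \frac{1}{\frac{1}{-49} + i \sqrt{2730}} = \frac{1}{- \frac{1}{49} + i \sqrt{2730}}$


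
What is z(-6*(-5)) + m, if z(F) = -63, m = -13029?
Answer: -13092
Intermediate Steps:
z(-6*(-5)) + m = -63 - 13029 = -13092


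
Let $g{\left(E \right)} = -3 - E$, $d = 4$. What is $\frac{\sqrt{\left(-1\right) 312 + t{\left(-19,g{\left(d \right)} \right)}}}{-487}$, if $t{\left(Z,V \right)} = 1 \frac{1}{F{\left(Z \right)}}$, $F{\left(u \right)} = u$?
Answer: $- \frac{77 i \sqrt{19}}{9253} \approx - 0.036273 i$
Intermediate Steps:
$t{\left(Z,V \right)} = \frac{1}{Z}$ ($t{\left(Z,V \right)} = 1 \frac{1}{Z} = \frac{1}{Z}$)
$\frac{\sqrt{\left(-1\right) 312 + t{\left(-19,g{\left(d \right)} \right)}}}{-487} = \frac{\sqrt{\left(-1\right) 312 + \frac{1}{-19}}}{-487} = \sqrt{-312 - \frac{1}{19}} \left(- \frac{1}{487}\right) = \sqrt{- \frac{5929}{19}} \left(- \frac{1}{487}\right) = \frac{77 i \sqrt{19}}{19} \left(- \frac{1}{487}\right) = - \frac{77 i \sqrt{19}}{9253}$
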